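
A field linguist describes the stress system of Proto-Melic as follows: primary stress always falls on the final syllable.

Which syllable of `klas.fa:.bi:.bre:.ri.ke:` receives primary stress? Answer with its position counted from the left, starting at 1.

The word has 6 syllables; the final syllable is syllable 6 (ke:).
Primary stress: syllable 6 → klas.fa:.bi:.bre:.ri.ˈke:.

6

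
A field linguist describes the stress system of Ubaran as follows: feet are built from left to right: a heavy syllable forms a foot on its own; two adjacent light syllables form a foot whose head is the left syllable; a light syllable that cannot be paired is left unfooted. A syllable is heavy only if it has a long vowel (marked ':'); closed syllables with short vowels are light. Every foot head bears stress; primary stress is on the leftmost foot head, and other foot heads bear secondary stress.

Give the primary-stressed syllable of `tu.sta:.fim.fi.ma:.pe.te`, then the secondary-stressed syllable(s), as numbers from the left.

primary 2, secondary 3, 5, 6

Weights: 1 tu L, 2 sta: H, 3 fim L, 4 fi L, 5 ma: H, 6 pe L, 7 te L.
Parse left to right (heavy = foot alone; LL = one foot; stranded L unfooted): tu (ˈsta:) (ˈfim.fi) (ˈma:) (ˈpe.te).
Foot heads: 2, 3, 5, 6.
Primary stress on the leftmost head = syllable 2.
Secondary stress on 3, 5, 6: tu.ˈsta:.ˌfim.fi.ˌma:.ˌpe.te.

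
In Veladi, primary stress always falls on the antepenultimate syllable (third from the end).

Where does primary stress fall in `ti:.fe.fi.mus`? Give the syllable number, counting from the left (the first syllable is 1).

The word has 4 syllables; the antepenultimate syllable (third from the end) is syllable 2 (fe).
Primary stress: syllable 2 → ti:.ˈfe.fi.mus.

2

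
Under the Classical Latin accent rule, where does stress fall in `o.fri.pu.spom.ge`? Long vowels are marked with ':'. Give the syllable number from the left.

4

Classical Latin: stress the penult if heavy (long vowel or closed), else the antepenult.
Weights: 3 pu L, 4 spom H, 5 ge L.
The penult (syllable 4, spom) is heavy, so it takes stress.
Stress on syllable 4: o.fri.pu.ˈspom.ge.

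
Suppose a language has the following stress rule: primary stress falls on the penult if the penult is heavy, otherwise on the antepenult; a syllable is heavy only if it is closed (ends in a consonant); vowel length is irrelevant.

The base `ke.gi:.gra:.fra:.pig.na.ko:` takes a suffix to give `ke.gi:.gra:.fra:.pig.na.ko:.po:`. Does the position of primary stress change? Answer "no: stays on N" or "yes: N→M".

Base `ke.gi:.gra:.fra:.pig.na.ko:` (7 syllables):
  Weights: 5 pig H, 6 na L, 7 ko: L.
  The penult (syllable 6, na) is light, so stress falls on the antepenult (syllable 5, pig).
  → primary stress on syllable 5.
Suffixed `ke.gi:.gra:.fra:.pig.na.ko:.po:` (8 syllables):
  Weights: 6 na L, 7 ko: L, 8 po: L.
  The penult (syllable 7, ko:) is light, so stress falls on the antepenult (syllable 6, na).
  → primary stress on syllable 6.

yes: 5→6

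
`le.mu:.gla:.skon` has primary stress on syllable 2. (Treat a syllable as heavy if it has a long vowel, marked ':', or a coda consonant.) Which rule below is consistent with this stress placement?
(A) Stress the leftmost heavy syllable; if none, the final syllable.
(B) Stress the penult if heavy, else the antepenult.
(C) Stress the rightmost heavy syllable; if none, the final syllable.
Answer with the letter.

A

Rule A → syllable 2 ✓.
Rule B → syllable 3 (observed: 2).
Rule C → syllable 4 (observed: 2).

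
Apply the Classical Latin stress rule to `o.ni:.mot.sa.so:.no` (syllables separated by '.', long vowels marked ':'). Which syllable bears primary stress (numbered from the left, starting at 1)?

5

Classical Latin: stress the penult if heavy (long vowel or closed), else the antepenult.
Weights: 4 sa L, 5 so: H, 6 no L.
The penult (syllable 5, so:) is heavy, so it takes stress.
Stress on syllable 5: o.ni:.mot.sa.ˈso:.no.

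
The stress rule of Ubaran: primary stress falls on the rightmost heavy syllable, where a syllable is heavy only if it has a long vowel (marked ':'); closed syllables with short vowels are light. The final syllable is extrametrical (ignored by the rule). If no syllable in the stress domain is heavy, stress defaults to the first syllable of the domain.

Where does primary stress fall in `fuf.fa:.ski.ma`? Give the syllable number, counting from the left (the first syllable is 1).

The final syllable (4, ma) is extrametrical; the stress domain is syllables 1–3.
Weights: 1 fuf L, 2 fa: H, 3 ski L.
Heavy syllables in the domain: 2. The rightmost is syllable 2 (fa:).
Primary stress: syllable 2 → fuf.ˈfa:.ski.ma.

2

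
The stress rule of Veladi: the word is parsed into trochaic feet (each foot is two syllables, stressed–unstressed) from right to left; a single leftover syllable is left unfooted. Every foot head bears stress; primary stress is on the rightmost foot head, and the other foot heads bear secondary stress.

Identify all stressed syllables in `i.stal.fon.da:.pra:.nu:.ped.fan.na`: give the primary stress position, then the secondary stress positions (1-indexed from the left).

primary 8, secondary 2, 4, 6

Parse right to left into trochaic (ˈσσ) feet: i (ˈstal.fon) (ˈda:.pra:) (ˈnu:.ped) (ˈfan.na). Syllable 1 is left unfooted.
Foot heads (stressed positions): 2, 4, 6, 8.
End Rule Rightmost: primary stress on the rightmost head = syllable 8.
Secondary stress on 2, 4, 6: i.ˌstal.fon.ˌda:.pra:.ˌnu:.ped.ˈfan.na.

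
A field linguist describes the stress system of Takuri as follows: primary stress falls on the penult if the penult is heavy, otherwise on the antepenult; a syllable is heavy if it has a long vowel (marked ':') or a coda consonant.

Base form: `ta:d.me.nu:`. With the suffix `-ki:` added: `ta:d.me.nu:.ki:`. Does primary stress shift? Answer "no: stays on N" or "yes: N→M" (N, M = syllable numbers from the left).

yes: 1→3

Base `ta:d.me.nu:` (3 syllables):
  Weights: 1 ta:d H, 2 me L, 3 nu: H.
  The penult (syllable 2, me) is light, so stress falls on the antepenult (syllable 1, ta:d).
  → primary stress on syllable 1.
Suffixed `ta:d.me.nu:.ki:` (4 syllables):
  Weights: 2 me L, 3 nu: H, 4 ki: H.
  The penult (syllable 3, nu:) is heavy, so it takes stress.
  → primary stress on syllable 3.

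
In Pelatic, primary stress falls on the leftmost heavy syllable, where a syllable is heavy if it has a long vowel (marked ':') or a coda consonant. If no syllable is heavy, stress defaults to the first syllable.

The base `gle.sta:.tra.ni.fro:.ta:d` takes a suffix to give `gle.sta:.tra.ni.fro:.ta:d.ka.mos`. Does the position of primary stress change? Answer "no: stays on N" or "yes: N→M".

Base `gle.sta:.tra.ni.fro:.ta:d` (6 syllables):
  Weights: 1 gle L, 2 sta: H, 3 tra L, 4 ni L, 5 fro: H, 6 ta:d H.
  Heavy syllables in the domain: 2, 5, 6. The leftmost is syllable 2 (sta:).
  → primary stress on syllable 2.
Suffixed `gle.sta:.tra.ni.fro:.ta:d.ka.mos` (8 syllables):
  Weights: 1 gle L, 2 sta: H, 3 tra L, 4 ni L, 5 fro: H, 6 ta:d H, 7 ka L, 8 mos H.
  Heavy syllables in the domain: 2, 5, 6, 8. The leftmost is syllable 2 (sta:).
  → primary stress on syllable 2.

no: stays on 2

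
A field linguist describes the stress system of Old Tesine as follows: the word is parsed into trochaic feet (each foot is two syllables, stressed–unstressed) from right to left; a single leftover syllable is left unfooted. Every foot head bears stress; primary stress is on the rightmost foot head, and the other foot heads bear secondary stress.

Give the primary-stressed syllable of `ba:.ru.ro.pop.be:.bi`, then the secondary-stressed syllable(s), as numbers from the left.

primary 5, secondary 1, 3

Parse right to left into trochaic (ˈσσ) feet: (ˈba:.ru) (ˈro.pop) (ˈbe:.bi).
Foot heads (stressed positions): 1, 3, 5.
End Rule Rightmost: primary stress on the rightmost head = syllable 5.
Secondary stress on 1, 3: ˌba:.ru.ˌro.pop.ˈbe:.bi.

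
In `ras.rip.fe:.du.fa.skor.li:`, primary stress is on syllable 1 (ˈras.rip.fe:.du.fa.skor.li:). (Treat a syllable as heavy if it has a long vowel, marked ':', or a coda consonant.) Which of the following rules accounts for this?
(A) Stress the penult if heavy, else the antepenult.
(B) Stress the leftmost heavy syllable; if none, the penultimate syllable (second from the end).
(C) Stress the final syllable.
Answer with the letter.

B

Rule A → syllable 6 (observed: 1).
Rule B → syllable 1 ✓.
Rule C → syllable 7 (observed: 1).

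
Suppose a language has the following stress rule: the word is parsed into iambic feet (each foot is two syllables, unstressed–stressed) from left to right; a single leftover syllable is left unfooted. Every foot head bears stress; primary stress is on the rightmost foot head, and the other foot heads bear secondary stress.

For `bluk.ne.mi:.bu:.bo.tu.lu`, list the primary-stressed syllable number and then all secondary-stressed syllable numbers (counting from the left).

Parse left to right into iambic (σˈσ) feet: (bluk.ˈne) (mi:.ˈbu:) (bo.ˈtu) lu. Syllable 7 is left unfooted.
Foot heads (stressed positions): 2, 4, 6.
End Rule Rightmost: primary stress on the rightmost head = syllable 6.
Secondary stress on 2, 4: bluk.ˌne.mi:.ˌbu:.bo.ˈtu.lu.

primary 6, secondary 2, 4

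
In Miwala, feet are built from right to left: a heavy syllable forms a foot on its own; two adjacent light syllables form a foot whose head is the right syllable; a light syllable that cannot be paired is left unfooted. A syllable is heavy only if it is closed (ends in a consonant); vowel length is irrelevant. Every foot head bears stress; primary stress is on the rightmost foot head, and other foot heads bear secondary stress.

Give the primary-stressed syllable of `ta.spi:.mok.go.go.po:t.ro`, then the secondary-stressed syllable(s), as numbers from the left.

Weights: 1 ta L, 2 spi: L, 3 mok H, 4 go L, 5 go L, 6 po:t H, 7 ro L.
Parse right to left (heavy = foot alone; LL = one foot; stranded L unfooted): (ta.ˈspi:) (ˈmok) (go.ˈgo) (ˈpo:t) ro.
Foot heads: 2, 3, 5, 6.
Primary stress on the rightmost head = syllable 6.
Secondary stress on 2, 3, 5: ta.ˌspi:.ˌmok.go.ˌgo.ˈpo:t.ro.

primary 6, secondary 2, 3, 5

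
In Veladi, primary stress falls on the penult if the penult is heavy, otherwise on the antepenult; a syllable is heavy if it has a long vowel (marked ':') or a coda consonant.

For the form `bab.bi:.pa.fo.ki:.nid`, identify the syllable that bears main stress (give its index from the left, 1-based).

Weights: 4 fo L, 5 ki: H, 6 nid H.
The penult (syllable 5, ki:) is heavy, so it takes stress.
Primary stress: syllable 5 → bab.bi:.pa.fo.ˈki:.nid.

5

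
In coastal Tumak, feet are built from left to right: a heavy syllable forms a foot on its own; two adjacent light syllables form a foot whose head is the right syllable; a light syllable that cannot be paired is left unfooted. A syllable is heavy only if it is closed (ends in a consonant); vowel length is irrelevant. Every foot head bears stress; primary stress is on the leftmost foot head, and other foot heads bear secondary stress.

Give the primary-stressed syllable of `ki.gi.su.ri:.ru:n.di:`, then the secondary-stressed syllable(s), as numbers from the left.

Weights: 1 ki L, 2 gi L, 3 su L, 4 ri: L, 5 ru:n H, 6 di: L.
Parse left to right (heavy = foot alone; LL = one foot; stranded L unfooted): (ki.ˈgi) (su.ˈri:) (ˈru:n) di:.
Foot heads: 2, 4, 5.
Primary stress on the leftmost head = syllable 2.
Secondary stress on 4, 5: ki.ˈgi.su.ˌri:.ˌru:n.di:.

primary 2, secondary 4, 5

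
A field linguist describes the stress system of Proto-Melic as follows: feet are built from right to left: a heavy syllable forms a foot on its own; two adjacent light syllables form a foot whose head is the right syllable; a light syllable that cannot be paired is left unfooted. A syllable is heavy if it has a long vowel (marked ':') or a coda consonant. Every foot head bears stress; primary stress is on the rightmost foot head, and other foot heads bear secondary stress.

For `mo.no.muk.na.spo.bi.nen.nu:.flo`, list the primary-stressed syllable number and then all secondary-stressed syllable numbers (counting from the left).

primary 8, secondary 2, 3, 6, 7

Weights: 1 mo L, 2 no L, 3 muk H, 4 na L, 5 spo L, 6 bi L, 7 nen H, 8 nu: H, 9 flo L.
Parse right to left (heavy = foot alone; LL = one foot; stranded L unfooted): (mo.ˈno) (ˈmuk) na (spo.ˈbi) (ˈnen) (ˈnu:) flo.
Foot heads: 2, 3, 6, 7, 8.
Primary stress on the rightmost head = syllable 8.
Secondary stress on 2, 3, 6, 7: mo.ˌno.ˌmuk.na.spo.ˌbi.ˌnen.ˈnu:.flo.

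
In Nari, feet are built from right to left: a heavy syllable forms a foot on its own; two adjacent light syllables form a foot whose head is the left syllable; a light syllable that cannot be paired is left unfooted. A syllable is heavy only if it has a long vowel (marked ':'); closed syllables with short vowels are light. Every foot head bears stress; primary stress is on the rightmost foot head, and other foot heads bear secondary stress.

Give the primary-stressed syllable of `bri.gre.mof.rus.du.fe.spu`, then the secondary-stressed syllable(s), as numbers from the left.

primary 6, secondary 2, 4

Weights: 1 bri L, 2 gre L, 3 mof L, 4 rus L, 5 du L, 6 fe L, 7 spu L.
Parse right to left (heavy = foot alone; LL = one foot; stranded L unfooted): bri (ˈgre.mof) (ˈrus.du) (ˈfe.spu).
Foot heads: 2, 4, 6.
Primary stress on the rightmost head = syllable 6.
Secondary stress on 2, 4: bri.ˌgre.mof.ˌrus.du.ˈfe.spu.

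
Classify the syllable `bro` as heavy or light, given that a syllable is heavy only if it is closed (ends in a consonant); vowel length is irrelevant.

`bro`: short vowel, open (no coda). Open (no coda) → light.

light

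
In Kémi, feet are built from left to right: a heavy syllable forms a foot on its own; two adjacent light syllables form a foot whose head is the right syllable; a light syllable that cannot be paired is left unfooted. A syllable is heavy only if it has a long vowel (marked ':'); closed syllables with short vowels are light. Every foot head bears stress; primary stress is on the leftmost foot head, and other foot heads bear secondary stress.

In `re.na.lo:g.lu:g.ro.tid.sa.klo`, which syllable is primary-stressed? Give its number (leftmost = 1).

Weights: 1 re L, 2 na L, 3 lo:g H, 4 lu:g H, 5 ro L, 6 tid L, 7 sa L, 8 klo L.
Parse left to right (heavy = foot alone; LL = one foot; stranded L unfooted): (re.ˈna) (ˈlo:g) (ˈlu:g) (ro.ˈtid) (sa.ˈklo).
Foot heads: 2, 3, 4, 6, 8.
Primary stress on the leftmost head = syllable 2.
Primary stress: syllable 2 → re.ˈna.lo:g.lu:g.ro.tid.sa.klo.

2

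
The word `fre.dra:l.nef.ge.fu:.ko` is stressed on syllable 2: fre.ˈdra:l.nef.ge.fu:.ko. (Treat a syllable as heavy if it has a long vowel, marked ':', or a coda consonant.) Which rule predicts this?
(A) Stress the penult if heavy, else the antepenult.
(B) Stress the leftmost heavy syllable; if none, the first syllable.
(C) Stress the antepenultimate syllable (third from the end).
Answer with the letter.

Rule A → syllable 5 (observed: 2).
Rule B → syllable 2 ✓.
Rule C → syllable 4 (observed: 2).

B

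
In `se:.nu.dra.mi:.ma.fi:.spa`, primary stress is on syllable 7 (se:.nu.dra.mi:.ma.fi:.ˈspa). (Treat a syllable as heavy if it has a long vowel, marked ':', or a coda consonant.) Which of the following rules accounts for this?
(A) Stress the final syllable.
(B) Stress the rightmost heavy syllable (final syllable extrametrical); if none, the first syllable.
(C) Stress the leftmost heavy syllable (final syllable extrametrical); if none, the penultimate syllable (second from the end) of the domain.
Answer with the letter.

A

Rule A → syllable 7 ✓.
Rule B → syllable 6 (observed: 7).
Rule C → syllable 1 (observed: 7).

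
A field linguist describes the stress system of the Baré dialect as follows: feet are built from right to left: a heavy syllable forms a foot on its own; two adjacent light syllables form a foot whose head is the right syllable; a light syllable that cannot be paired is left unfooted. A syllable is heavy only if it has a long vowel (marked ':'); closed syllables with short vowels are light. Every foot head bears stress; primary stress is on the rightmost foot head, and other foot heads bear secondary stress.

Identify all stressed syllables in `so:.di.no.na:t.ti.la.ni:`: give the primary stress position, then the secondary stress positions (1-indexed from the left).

primary 7, secondary 1, 3, 4, 6

Weights: 1 so: H, 2 di L, 3 no L, 4 na:t H, 5 ti L, 6 la L, 7 ni: H.
Parse right to left (heavy = foot alone; LL = one foot; stranded L unfooted): (ˈso:) (di.ˈno) (ˈna:t) (ti.ˈla) (ˈni:).
Foot heads: 1, 3, 4, 6, 7.
Primary stress on the rightmost head = syllable 7.
Secondary stress on 1, 3, 4, 6: ˌso:.di.ˌno.ˌna:t.ti.ˌla.ˈni:.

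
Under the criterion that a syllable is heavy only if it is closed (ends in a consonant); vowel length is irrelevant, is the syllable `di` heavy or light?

light

`di`: short vowel, open (no coda). Open (no coda) → light.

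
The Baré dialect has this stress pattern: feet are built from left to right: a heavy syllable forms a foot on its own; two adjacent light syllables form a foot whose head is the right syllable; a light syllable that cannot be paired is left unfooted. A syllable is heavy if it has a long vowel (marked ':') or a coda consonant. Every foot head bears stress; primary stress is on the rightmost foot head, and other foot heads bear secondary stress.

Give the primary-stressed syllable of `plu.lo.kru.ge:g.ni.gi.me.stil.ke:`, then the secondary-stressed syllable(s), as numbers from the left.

Weights: 1 plu L, 2 lo L, 3 kru L, 4 ge:g H, 5 ni L, 6 gi L, 7 me L, 8 stil H, 9 ke: H.
Parse left to right (heavy = foot alone; LL = one foot; stranded L unfooted): (plu.ˈlo) kru (ˈge:g) (ni.ˈgi) me (ˈstil) (ˈke:).
Foot heads: 2, 4, 6, 8, 9.
Primary stress on the rightmost head = syllable 9.
Secondary stress on 2, 4, 6, 8: plu.ˌlo.kru.ˌge:g.ni.ˌgi.me.ˌstil.ˈke:.

primary 9, secondary 2, 4, 6, 8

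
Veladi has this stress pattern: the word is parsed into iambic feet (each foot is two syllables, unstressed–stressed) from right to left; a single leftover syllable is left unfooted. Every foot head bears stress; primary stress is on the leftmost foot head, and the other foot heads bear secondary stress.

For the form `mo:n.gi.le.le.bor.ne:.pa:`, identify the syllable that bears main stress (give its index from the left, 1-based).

3

Parse right to left into iambic (σˈσ) feet: mo:n (gi.ˈle) (le.ˈbor) (ne:.ˈpa:). Syllable 1 is left unfooted.
Foot heads (stressed positions): 3, 5, 7.
End Rule Leftmost: primary stress on the leftmost head = syllable 3.
Primary stress: syllable 3 → mo:n.gi.ˈle.le.bor.ne:.pa:.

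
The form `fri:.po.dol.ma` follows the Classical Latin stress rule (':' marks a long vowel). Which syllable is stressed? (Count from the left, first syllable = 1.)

Classical Latin: stress the penult if heavy (long vowel or closed), else the antepenult.
Weights: 2 po L, 3 dol H, 4 ma L.
The penult (syllable 3, dol) is heavy, so it takes stress.
Stress on syllable 3: fri:.po.ˈdol.ma.

3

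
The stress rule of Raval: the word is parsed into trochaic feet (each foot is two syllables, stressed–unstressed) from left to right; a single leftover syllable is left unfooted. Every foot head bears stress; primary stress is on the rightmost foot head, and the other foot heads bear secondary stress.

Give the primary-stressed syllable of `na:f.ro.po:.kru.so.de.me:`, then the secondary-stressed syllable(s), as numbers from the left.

primary 5, secondary 1, 3

Parse left to right into trochaic (ˈσσ) feet: (ˈna:f.ro) (ˈpo:.kru) (ˈso.de) me:. Syllable 7 is left unfooted.
Foot heads (stressed positions): 1, 3, 5.
End Rule Rightmost: primary stress on the rightmost head = syllable 5.
Secondary stress on 1, 3: ˌna:f.ro.ˌpo:.kru.ˈso.de.me:.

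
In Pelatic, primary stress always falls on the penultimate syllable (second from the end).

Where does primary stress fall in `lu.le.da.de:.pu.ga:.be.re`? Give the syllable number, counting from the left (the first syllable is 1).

7

The word has 8 syllables; the penultimate syllable (second from the end) is syllable 7 (be).
Primary stress: syllable 7 → lu.le.da.de:.pu.ga:.ˈbe.re.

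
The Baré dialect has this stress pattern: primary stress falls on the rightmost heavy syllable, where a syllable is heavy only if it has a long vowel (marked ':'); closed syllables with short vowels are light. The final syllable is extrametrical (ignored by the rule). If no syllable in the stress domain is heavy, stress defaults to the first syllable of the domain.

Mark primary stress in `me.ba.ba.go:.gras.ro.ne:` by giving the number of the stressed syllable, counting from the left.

4

The final syllable (7, ne:) is extrametrical; the stress domain is syllables 1–6.
Weights: 1 me L, 2 ba L, 3 ba L, 4 go: H, 5 gras L, 6 ro L.
Heavy syllables in the domain: 4. The rightmost is syllable 4 (go:).
Primary stress: syllable 4 → me.ba.ba.ˈgo:.gras.ro.ne:.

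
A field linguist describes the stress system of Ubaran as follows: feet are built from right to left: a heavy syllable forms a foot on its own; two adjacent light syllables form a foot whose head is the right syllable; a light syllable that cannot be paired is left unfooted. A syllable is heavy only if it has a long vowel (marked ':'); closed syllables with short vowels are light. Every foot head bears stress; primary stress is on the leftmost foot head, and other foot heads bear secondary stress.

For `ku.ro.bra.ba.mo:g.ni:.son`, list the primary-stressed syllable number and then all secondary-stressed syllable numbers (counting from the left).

Weights: 1 ku L, 2 ro L, 3 bra L, 4 ba L, 5 mo:g H, 6 ni: H, 7 son L.
Parse right to left (heavy = foot alone; LL = one foot; stranded L unfooted): (ku.ˈro) (bra.ˈba) (ˈmo:g) (ˈni:) son.
Foot heads: 2, 4, 5, 6.
Primary stress on the leftmost head = syllable 2.
Secondary stress on 4, 5, 6: ku.ˈro.bra.ˌba.ˌmo:g.ˌni:.son.

primary 2, secondary 4, 5, 6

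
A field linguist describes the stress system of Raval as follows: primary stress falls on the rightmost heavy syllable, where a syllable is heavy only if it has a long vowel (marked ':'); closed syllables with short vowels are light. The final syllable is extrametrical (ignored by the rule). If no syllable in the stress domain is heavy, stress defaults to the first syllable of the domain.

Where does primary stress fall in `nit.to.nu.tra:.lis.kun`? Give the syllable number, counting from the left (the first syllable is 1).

4

The final syllable (6, kun) is extrametrical; the stress domain is syllables 1–5.
Weights: 1 nit L, 2 to L, 3 nu L, 4 tra: H, 5 lis L.
Heavy syllables in the domain: 4. The rightmost is syllable 4 (tra:).
Primary stress: syllable 4 → nit.to.nu.ˈtra:.lis.kun.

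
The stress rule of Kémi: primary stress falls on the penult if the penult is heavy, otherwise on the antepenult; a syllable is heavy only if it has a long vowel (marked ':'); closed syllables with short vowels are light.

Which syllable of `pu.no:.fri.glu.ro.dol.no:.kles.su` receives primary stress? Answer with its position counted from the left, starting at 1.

7

Weights: 7 no: H, 8 kles L, 9 su L.
The penult (syllable 8, kles) is light, so stress falls on the antepenult (syllable 7, no:).
Primary stress: syllable 7 → pu.no:.fri.glu.ro.dol.ˈno:.kles.su.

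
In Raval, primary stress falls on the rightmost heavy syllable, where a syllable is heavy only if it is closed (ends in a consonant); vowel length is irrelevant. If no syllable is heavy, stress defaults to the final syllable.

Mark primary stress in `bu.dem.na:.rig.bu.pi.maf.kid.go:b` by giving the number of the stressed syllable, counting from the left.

9

Weights: 1 bu L, 2 dem H, 3 na: L, 4 rig H, 5 bu L, 6 pi L, 7 maf H, 8 kid H, 9 go:b H.
Heavy syllables in the domain: 2, 4, 7, 8, 9. The rightmost is syllable 9 (go:b).
Primary stress: syllable 9 → bu.dem.na:.rig.bu.pi.maf.kid.ˈgo:b.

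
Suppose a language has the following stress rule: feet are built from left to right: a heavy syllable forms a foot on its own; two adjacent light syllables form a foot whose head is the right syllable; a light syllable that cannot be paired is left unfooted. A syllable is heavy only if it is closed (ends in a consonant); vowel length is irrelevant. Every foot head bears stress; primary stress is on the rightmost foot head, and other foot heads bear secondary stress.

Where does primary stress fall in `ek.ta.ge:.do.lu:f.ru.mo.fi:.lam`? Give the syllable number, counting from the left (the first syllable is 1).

Weights: 1 ek H, 2 ta L, 3 ge: L, 4 do L, 5 lu:f H, 6 ru L, 7 mo L, 8 fi: L, 9 lam H.
Parse left to right (heavy = foot alone; LL = one foot; stranded L unfooted): (ˈek) (ta.ˈge:) do (ˈlu:f) (ru.ˈmo) fi: (ˈlam).
Foot heads: 1, 3, 5, 7, 9.
Primary stress on the rightmost head = syllable 9.
Primary stress: syllable 9 → ek.ta.ge:.do.lu:f.ru.mo.fi:.ˈlam.

9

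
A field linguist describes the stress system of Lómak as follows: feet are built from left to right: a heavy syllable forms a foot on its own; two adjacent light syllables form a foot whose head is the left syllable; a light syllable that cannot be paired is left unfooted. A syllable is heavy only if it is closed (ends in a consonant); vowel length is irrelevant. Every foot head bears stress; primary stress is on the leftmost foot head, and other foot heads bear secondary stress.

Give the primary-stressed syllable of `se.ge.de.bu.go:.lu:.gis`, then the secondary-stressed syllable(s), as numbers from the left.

primary 1, secondary 3, 5, 7

Weights: 1 se L, 2 ge L, 3 de L, 4 bu L, 5 go: L, 6 lu: L, 7 gis H.
Parse left to right (heavy = foot alone; LL = one foot; stranded L unfooted): (ˈse.ge) (ˈde.bu) (ˈgo:.lu:) (ˈgis).
Foot heads: 1, 3, 5, 7.
Primary stress on the leftmost head = syllable 1.
Secondary stress on 3, 5, 7: ˈse.ge.ˌde.bu.ˌgo:.lu:.ˌgis.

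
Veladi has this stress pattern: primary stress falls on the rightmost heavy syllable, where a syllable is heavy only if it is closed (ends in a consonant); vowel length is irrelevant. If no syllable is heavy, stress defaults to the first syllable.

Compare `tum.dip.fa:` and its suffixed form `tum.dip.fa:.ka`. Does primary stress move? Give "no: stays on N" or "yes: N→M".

no: stays on 2

Base `tum.dip.fa:` (3 syllables):
  Weights: 1 tum H, 2 dip H, 3 fa: L.
  Heavy syllables in the domain: 1, 2. The rightmost is syllable 2 (dip).
  → primary stress on syllable 2.
Suffixed `tum.dip.fa:.ka` (4 syllables):
  Weights: 1 tum H, 2 dip H, 3 fa: L, 4 ka L.
  Heavy syllables in the domain: 1, 2. The rightmost is syllable 2 (dip).
  → primary stress on syllable 2.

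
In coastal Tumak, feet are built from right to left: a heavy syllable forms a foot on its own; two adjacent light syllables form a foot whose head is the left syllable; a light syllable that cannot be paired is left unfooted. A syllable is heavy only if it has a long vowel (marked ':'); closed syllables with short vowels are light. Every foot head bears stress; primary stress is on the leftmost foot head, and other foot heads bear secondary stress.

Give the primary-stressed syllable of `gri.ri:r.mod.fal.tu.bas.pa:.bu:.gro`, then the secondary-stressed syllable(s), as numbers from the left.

Weights: 1 gri L, 2 ri:r H, 3 mod L, 4 fal L, 5 tu L, 6 bas L, 7 pa: H, 8 bu: H, 9 gro L.
Parse right to left (heavy = foot alone; LL = one foot; stranded L unfooted): gri (ˈri:r) (ˈmod.fal) (ˈtu.bas) (ˈpa:) (ˈbu:) gro.
Foot heads: 2, 3, 5, 7, 8.
Primary stress on the leftmost head = syllable 2.
Secondary stress on 3, 5, 7, 8: gri.ˈri:r.ˌmod.fal.ˌtu.bas.ˌpa:.ˌbu:.gro.

primary 2, secondary 3, 5, 7, 8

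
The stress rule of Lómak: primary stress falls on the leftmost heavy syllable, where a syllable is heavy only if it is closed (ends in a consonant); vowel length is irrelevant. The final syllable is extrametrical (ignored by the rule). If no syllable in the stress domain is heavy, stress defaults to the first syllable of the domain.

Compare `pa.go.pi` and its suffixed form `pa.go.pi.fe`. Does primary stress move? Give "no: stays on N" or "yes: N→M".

no: stays on 1

Base `pa.go.pi` (3 syllables):
  The final syllable (3, pi) is extrametrical; the stress domain is syllables 1–2.
  Weights: 1 pa L, 2 go L.
  No heavy syllable in the domain; default to the first syllable of the domain = syllable 1.
  → primary stress on syllable 1.
Suffixed `pa.go.pi.fe` (4 syllables):
  The final syllable (4, fe) is extrametrical; the stress domain is syllables 1–3.
  Weights: 1 pa L, 2 go L, 3 pi L.
  No heavy syllable in the domain; default to the first syllable of the domain = syllable 1.
  → primary stress on syllable 1.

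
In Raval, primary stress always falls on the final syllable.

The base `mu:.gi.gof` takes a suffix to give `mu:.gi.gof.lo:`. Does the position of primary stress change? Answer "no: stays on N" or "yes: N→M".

Base `mu:.gi.gof` (3 syllables):
  The word has 3 syllables; the final syllable is syllable 3 (gof).
  → primary stress on syllable 3.
Suffixed `mu:.gi.gof.lo:` (4 syllables):
  The word has 4 syllables; the final syllable is syllable 4 (lo:).
  → primary stress on syllable 4.

yes: 3→4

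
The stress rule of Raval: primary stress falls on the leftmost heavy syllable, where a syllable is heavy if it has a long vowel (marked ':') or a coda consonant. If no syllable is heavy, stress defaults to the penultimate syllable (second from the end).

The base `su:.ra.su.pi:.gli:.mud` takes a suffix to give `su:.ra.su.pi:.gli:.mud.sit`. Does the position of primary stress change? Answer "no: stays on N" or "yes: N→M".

no: stays on 1

Base `su:.ra.su.pi:.gli:.mud` (6 syllables):
  Weights: 1 su: H, 2 ra L, 3 su L, 4 pi: H, 5 gli: H, 6 mud H.
  Heavy syllables in the domain: 1, 4, 5, 6. The leftmost is syllable 1 (su:).
  → primary stress on syllable 1.
Suffixed `su:.ra.su.pi:.gli:.mud.sit` (7 syllables):
  Weights: 1 su: H, 2 ra L, 3 su L, 4 pi: H, 5 gli: H, 6 mud H, 7 sit H.
  Heavy syllables in the domain: 1, 4, 5, 6, 7. The leftmost is syllable 1 (su:).
  → primary stress on syllable 1.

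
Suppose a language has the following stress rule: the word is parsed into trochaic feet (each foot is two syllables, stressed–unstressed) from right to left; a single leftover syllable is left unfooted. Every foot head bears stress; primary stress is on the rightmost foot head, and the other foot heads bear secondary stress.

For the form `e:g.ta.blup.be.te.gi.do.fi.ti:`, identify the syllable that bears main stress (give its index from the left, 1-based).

8

Parse right to left into trochaic (ˈσσ) feet: e:g (ˈta.blup) (ˈbe.te) (ˈgi.do) (ˈfi.ti:). Syllable 1 is left unfooted.
Foot heads (stressed positions): 2, 4, 6, 8.
End Rule Rightmost: primary stress on the rightmost head = syllable 8.
Primary stress: syllable 8 → e:g.ta.blup.be.te.gi.do.ˈfi.ti:.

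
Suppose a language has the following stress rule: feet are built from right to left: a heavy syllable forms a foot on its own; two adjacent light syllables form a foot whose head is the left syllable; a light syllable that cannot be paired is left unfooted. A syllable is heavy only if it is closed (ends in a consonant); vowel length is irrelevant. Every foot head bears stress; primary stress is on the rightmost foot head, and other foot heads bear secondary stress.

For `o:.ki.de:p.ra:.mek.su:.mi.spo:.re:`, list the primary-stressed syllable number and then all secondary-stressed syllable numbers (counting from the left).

primary 8, secondary 1, 3, 5, 6

Weights: 1 o: L, 2 ki L, 3 de:p H, 4 ra: L, 5 mek H, 6 su: L, 7 mi L, 8 spo: L, 9 re: L.
Parse right to left (heavy = foot alone; LL = one foot; stranded L unfooted): (ˈo:.ki) (ˈde:p) ra: (ˈmek) (ˈsu:.mi) (ˈspo:.re:).
Foot heads: 1, 3, 5, 6, 8.
Primary stress on the rightmost head = syllable 8.
Secondary stress on 1, 3, 5, 6: ˌo:.ki.ˌde:p.ra:.ˌmek.ˌsu:.mi.ˈspo:.re:.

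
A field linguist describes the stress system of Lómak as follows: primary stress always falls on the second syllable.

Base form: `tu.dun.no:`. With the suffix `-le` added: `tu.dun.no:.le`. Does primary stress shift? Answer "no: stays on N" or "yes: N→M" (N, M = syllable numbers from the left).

Base `tu.dun.no:` (3 syllables):
  The word has 3 syllables; the second syllable is syllable 2 (dun).
  → primary stress on syllable 2.
Suffixed `tu.dun.no:.le` (4 syllables):
  The word has 4 syllables; the second syllable is syllable 2 (dun).
  → primary stress on syllable 2.

no: stays on 2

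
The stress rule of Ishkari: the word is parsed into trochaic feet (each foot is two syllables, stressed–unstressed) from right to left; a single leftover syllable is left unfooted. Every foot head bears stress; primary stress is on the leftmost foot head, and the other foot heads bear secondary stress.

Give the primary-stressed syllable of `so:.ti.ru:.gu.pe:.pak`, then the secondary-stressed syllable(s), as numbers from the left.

Parse right to left into trochaic (ˈσσ) feet: (ˈso:.ti) (ˈru:.gu) (ˈpe:.pak).
Foot heads (stressed positions): 1, 3, 5.
End Rule Leftmost: primary stress on the leftmost head = syllable 1.
Secondary stress on 3, 5: ˈso:.ti.ˌru:.gu.ˌpe:.pak.

primary 1, secondary 3, 5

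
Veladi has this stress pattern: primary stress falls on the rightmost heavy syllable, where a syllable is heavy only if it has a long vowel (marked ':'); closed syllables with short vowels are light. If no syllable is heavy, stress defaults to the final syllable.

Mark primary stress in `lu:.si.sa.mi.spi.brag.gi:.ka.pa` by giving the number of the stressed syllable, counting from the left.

7

Weights: 1 lu: H, 2 si L, 3 sa L, 4 mi L, 5 spi L, 6 brag L, 7 gi: H, 8 ka L, 9 pa L.
Heavy syllables in the domain: 1, 7. The rightmost is syllable 7 (gi:).
Primary stress: syllable 7 → lu:.si.sa.mi.spi.brag.ˈgi:.ka.pa.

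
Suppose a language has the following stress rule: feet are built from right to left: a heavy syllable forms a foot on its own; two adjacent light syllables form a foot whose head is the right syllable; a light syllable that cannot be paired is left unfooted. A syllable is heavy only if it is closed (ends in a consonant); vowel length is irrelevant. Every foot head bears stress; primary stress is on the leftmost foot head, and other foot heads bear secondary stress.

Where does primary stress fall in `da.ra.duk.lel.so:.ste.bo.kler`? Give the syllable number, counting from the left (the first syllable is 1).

Weights: 1 da L, 2 ra L, 3 duk H, 4 lel H, 5 so: L, 6 ste L, 7 bo L, 8 kler H.
Parse right to left (heavy = foot alone; LL = one foot; stranded L unfooted): (da.ˈra) (ˈduk) (ˈlel) so: (ste.ˈbo) (ˈkler).
Foot heads: 2, 3, 4, 7, 8.
Primary stress on the leftmost head = syllable 2.
Primary stress: syllable 2 → da.ˈra.duk.lel.so:.ste.bo.kler.

2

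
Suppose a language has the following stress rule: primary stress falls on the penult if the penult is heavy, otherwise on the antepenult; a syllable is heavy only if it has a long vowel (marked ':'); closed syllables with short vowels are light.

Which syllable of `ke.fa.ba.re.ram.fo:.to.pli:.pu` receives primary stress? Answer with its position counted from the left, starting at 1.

8

Weights: 7 to L, 8 pli: H, 9 pu L.
The penult (syllable 8, pli:) is heavy, so it takes stress.
Primary stress: syllable 8 → ke.fa.ba.re.ram.fo:.to.ˈpli:.pu.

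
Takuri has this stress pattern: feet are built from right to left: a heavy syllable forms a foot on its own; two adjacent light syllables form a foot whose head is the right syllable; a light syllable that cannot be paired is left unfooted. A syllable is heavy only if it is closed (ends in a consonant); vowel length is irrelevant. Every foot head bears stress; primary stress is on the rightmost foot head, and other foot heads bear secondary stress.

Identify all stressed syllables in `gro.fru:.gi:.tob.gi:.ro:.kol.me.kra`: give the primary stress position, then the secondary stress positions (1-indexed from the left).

Weights: 1 gro L, 2 fru: L, 3 gi: L, 4 tob H, 5 gi: L, 6 ro: L, 7 kol H, 8 me L, 9 kra L.
Parse right to left (heavy = foot alone; LL = one foot; stranded L unfooted): gro (fru:.ˈgi:) (ˈtob) (gi:.ˈro:) (ˈkol) (me.ˈkra).
Foot heads: 3, 4, 6, 7, 9.
Primary stress on the rightmost head = syllable 9.
Secondary stress on 3, 4, 6, 7: gro.fru:.ˌgi:.ˌtob.gi:.ˌro:.ˌkol.me.ˈkra.

primary 9, secondary 3, 4, 6, 7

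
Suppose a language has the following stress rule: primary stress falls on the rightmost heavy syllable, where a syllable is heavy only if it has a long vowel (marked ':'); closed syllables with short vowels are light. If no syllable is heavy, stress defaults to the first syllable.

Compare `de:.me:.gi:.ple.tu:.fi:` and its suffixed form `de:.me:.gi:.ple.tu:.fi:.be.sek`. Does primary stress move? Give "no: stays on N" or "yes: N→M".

Base `de:.me:.gi:.ple.tu:.fi:` (6 syllables):
  Weights: 1 de: H, 2 me: H, 3 gi: H, 4 ple L, 5 tu: H, 6 fi: H.
  Heavy syllables in the domain: 1, 2, 3, 5, 6. The rightmost is syllable 6 (fi:).
  → primary stress on syllable 6.
Suffixed `de:.me:.gi:.ple.tu:.fi:.be.sek` (8 syllables):
  Weights: 1 de: H, 2 me: H, 3 gi: H, 4 ple L, 5 tu: H, 6 fi: H, 7 be L, 8 sek L.
  Heavy syllables in the domain: 1, 2, 3, 5, 6. The rightmost is syllable 6 (fi:).
  → primary stress on syllable 6.

no: stays on 6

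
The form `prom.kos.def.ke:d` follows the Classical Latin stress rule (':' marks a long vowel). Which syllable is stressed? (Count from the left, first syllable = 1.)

3

Classical Latin: stress the penult if heavy (long vowel or closed), else the antepenult.
Weights: 2 kos H, 3 def H, 4 ke:d H.
The penult (syllable 3, def) is heavy, so it takes stress.
Stress on syllable 3: prom.kos.ˈdef.ke:d.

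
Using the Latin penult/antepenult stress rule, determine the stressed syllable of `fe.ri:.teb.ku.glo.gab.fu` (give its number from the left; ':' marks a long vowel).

Classical Latin: stress the penult if heavy (long vowel or closed), else the antepenult.
Weights: 5 glo L, 6 gab H, 7 fu L.
The penult (syllable 6, gab) is heavy, so it takes stress.
Stress on syllable 6: fe.ri:.teb.ku.glo.ˈgab.fu.

6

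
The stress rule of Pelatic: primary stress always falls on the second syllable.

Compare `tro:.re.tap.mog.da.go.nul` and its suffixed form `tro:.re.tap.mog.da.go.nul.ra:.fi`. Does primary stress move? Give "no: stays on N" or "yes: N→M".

Base `tro:.re.tap.mog.da.go.nul` (7 syllables):
  The word has 7 syllables; the second syllable is syllable 2 (re).
  → primary stress on syllable 2.
Suffixed `tro:.re.tap.mog.da.go.nul.ra:.fi` (9 syllables):
  The word has 9 syllables; the second syllable is syllable 2 (re).
  → primary stress on syllable 2.

no: stays on 2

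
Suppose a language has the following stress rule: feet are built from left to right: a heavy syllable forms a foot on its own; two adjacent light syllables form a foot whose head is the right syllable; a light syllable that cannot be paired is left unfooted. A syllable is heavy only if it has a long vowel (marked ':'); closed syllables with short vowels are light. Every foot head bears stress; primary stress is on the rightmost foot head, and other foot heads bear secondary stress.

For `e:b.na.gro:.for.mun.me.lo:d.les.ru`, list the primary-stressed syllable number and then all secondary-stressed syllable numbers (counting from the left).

Weights: 1 e:b H, 2 na L, 3 gro: H, 4 for L, 5 mun L, 6 me L, 7 lo:d H, 8 les L, 9 ru L.
Parse left to right (heavy = foot alone; LL = one foot; stranded L unfooted): (ˈe:b) na (ˈgro:) (for.ˈmun) me (ˈlo:d) (les.ˈru).
Foot heads: 1, 3, 5, 7, 9.
Primary stress on the rightmost head = syllable 9.
Secondary stress on 1, 3, 5, 7: ˌe:b.na.ˌgro:.for.ˌmun.me.ˌlo:d.les.ˈru.

primary 9, secondary 1, 3, 5, 7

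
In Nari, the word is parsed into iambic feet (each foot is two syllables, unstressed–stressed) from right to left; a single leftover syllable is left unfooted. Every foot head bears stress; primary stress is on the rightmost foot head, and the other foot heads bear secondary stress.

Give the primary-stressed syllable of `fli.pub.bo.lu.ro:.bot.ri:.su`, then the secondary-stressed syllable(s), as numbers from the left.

primary 8, secondary 2, 4, 6

Parse right to left into iambic (σˈσ) feet: (fli.ˈpub) (bo.ˈlu) (ro:.ˈbot) (ri:.ˈsu).
Foot heads (stressed positions): 2, 4, 6, 8.
End Rule Rightmost: primary stress on the rightmost head = syllable 8.
Secondary stress on 2, 4, 6: fli.ˌpub.bo.ˌlu.ro:.ˌbot.ri:.ˈsu.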